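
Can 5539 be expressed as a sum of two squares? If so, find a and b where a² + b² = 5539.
Not possible

Factorization: 5539 = 29 × 191
By Fermat: n is sum of two squares iff every prime p ≡ 3 (mod 4) appears to even power.
Prime(s) ≡ 3 (mod 4) with odd exponent: [(191, 1)]
Therefore 5539 cannot be expressed as a² + b².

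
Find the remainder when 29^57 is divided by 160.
29

Repeated squaring. Binary of 57 = 111001.
29^1 ≡ 29 (mod 160); 29^2 ≡ 41 (mod 160); 29^4 ≡ 81 (mod 160); 29^8 ≡ 1 (mod 160); 29^16 ≡ 1 (mod 160); 29^32 ≡ 1 (mod 160)
29^57 = 29^1 × 29^8 × 29^16 × 29^32 ≡ 29 (mod 160)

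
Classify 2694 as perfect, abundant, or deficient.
abundant

Proper divisors of 2694: sum = 1 + 2 + 3 + 6 + 449 + 898 + 1347 = 2706
Since 2706 > 2694, 2694 is abundant.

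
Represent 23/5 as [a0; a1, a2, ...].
[4; 1, 1, 2]

Euclidean algorithm steps:
23 = 4 × 5 + 3
5 = 1 × 3 + 2
3 = 1 × 2 + 1
2 = 2 × 1 + 0
Continued fraction: [4; 1, 1, 2]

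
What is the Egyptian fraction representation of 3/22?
1/8 + 1/88

Greedy algorithm:
3/22: ceiling(22/3) = 8, use 1/8
1/88: ceiling(88/1) = 88, use 1/88
Result: 3/22 = 1/8 + 1/88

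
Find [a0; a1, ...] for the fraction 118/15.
[7; 1, 6, 2]

Euclidean algorithm steps:
118 = 7 × 15 + 13
15 = 1 × 13 + 2
13 = 6 × 2 + 1
2 = 2 × 1 + 0
Continued fraction: [7; 1, 6, 2]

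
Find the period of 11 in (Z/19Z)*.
3

19 is prime, so ord(11) divides φ(19) = 18.
Divisors of 18: 1, 2, 3, 6, 9, 18.
Repeated squaring: 11^1 ≡ 11, 11^2 ≡ 7, 11^4 ≡ 11, 11^8 ≡ 7, 11^16 ≡ 11 (mod 19).
Test 11^d mod 19 for each divisor d in increasing order:
11^1 ≡ 11
11^2 ≡ 7
11^3 = 11^2·11^1 ≡ 1  ← first divisor giving 1
The order is 3.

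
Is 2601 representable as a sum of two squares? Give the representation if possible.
0² + 51² (a=0, b=51)

Factorization: 2601 = 3^2 × 17^2
By Fermat: n is sum of two squares iff every prime p ≡ 3 (mod 4) appears to even power.
All primes ≡ 3 (mod 4) appear to even power.
Search a = 0, 1, 2, … for 2601 - a² a perfect square: first hit at a = 0: 2601 - 0 = 2601 = 51².
2601 = 0² + 51² = 0 + 2601 ✓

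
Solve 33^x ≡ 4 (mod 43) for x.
18

Baby-step giant-step with step n = ⌈√43⌉ = 7.
Baby steps 33^j mod 43 (j:value) for j=0..6: 0:1, 1:33, 2:14, 3:32, 4:24, 5:18, 6:35.
Giant-step multiplier: 33^(-7) ≡ 33^(42-7) = 33^35 ≡ 7 (mod 43).
Giant steps γ_i = 4·7^i mod 43: γ_0=4, γ_1=28, γ_2=24 (in table at j=4).
x = i·n + j = 2·7 + 4 = 18.
Check: 33^18 ≡ 4 (mod 43).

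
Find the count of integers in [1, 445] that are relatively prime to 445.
352

445 = 5 × 89
φ(n) = n × ∏(1 - 1/p) for each prime p dividing n
φ(445) = 445 × (1 - 1/5) × (1 - 1/89) = 352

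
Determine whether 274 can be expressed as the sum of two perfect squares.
7² + 15² (a=7, b=15)

Factorization: 274 = 2 × 137
By Fermat: n is sum of two squares iff every prime p ≡ 3 (mod 4) appears to even power.
All primes ≡ 3 (mod 4) appear to even power.
Search a = 0, 1, 2, … for 274 - a² a perfect square: first hit at a = 7: 274 - 49 = 225 = 15².
274 = 7² + 15² = 49 + 225 ✓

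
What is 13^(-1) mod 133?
41

gcd(13, 133) = 1, so the inverse exists.
Extended Euclidean algorithm on (133, 13):
133 = 10 × 13 + 3  ⟹  3 = (1)·133 + (-10)·13
13 = 4 × 3 + 1  ⟹  1 = (-4)·133 + (41)·13
So (41)·13 ≡ 1 (mod 133), i.e. 13^(-1) ≡ 41 (mod 133).
Check: 13 × 41 = 533 ≡ 1 (mod 133)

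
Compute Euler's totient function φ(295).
232

295 = 5 × 59
φ(n) = n × ∏(1 - 1/p) for each prime p dividing n
φ(295) = 295 × (1 - 1/5) × (1 - 1/59) = 232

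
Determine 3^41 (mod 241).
45

Repeated squaring. Binary of 41 = 101001.
3^1 ≡ 3 (mod 241); 3^2 ≡ 9 (mod 241); 3^4 ≡ 81 (mod 241); 3^8 ≡ 54 (mod 241); 3^16 ≡ 24 (mod 241); 3^32 ≡ 94 (mod 241)
3^41 = 3^1 × 3^8 × 3^32 ≡ 45 (mod 241)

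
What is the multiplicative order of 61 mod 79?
26

79 is prime, so ord(61) divides φ(79) = 78.
Divisors of 78: 1, 2, 3, 6, 13, 26, 39, 78.
Repeated squaring: 61^1 ≡ 61, 61^2 ≡ 8, 61^4 ≡ 64, 61^8 ≡ 67, 61^16 ≡ 65, 61^32 ≡ 38, 61^64 ≡ 22 (mod 79).
Test 61^d mod 79 for each divisor d in increasing order:
61^1 ≡ 61
61^2 ≡ 8
61^3 = 61^2·61^1 ≡ 14
61^6 = 61^4·61^2 ≡ 38
61^13 = 61^8·61^4·61^1 ≡ 78
61^26 = 61^16·61^8·61^2 ≡ 1  ← first divisor giving 1
The order is 26.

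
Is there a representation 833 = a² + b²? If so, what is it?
7² + 28² (a=7, b=28)

Factorization: 833 = 7^2 × 17
By Fermat: n is sum of two squares iff every prime p ≡ 3 (mod 4) appears to even power.
All primes ≡ 3 (mod 4) appear to even power.
Search a = 0, 1, 2, … for 833 - a² a perfect square: first hit at a = 7: 833 - 49 = 784 = 28².
833 = 7² + 28² = 49 + 784 ✓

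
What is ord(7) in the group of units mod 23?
22

23 is prime, so ord(7) divides φ(23) = 22.
Divisors of 22: 1, 2, 11, 22.
Repeated squaring: 7^1 ≡ 7, 7^2 ≡ 3, 7^4 ≡ 9, 7^8 ≡ 12, 7^16 ≡ 6 (mod 23).
Test 7^d mod 23 for each divisor d in increasing order:
7^1 ≡ 7
7^2 ≡ 3
7^11 = 7^8·7^2·7^1 ≡ 22
7^22 = 7^16·7^4·7^2 ≡ 1  ← first divisor giving 1
The order is 22.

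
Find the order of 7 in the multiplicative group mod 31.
15

31 is prime, so ord(7) divides φ(31) = 30.
Divisors of 30: 1, 2, 3, 5, 6, 10, 15, 30.
Repeated squaring: 7^1 ≡ 7, 7^2 ≡ 18, 7^4 ≡ 14, 7^8 ≡ 10, 7^16 ≡ 7 (mod 31).
Test 7^d mod 31 for each divisor d in increasing order:
7^1 ≡ 7
7^2 ≡ 18
7^3 = 7^2·7^1 ≡ 2
7^5 = 7^4·7^1 ≡ 5
7^6 = 7^4·7^2 ≡ 4
7^10 = 7^8·7^2 ≡ 25
7^15 = 7^8·7^4·7^2·7^1 ≡ 1  ← first divisor giving 1
The order is 15.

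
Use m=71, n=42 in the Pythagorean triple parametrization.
(3277, 5964, 6805)

Euclid's formula: a = m² - n², b = 2mn, c = m² + n²
m = 71, n = 42
a = 71² - 42² = 5041 - 1764 = 3277
b = 2 × 71 × 42 = 5964
c = 71² + 42² = 5041 + 1764 = 6805
Verification: 3277² + 5964² = 10738729 + 35569296 = 46308025 = 6805² ✓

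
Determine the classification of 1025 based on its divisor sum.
deficient

Proper divisors of 1025: sum = 1 + 5 + 25 + 41 + 205 = 277
Since 277 < 1025, 1025 is deficient.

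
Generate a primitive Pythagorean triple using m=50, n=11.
(2379, 1100, 2621)

Euclid's formula: a = m² - n², b = 2mn, c = m² + n²
m = 50, n = 11
a = 50² - 11² = 2500 - 121 = 2379
b = 2 × 50 × 11 = 1100
c = 50² + 11² = 2500 + 121 = 2621
Verification: 2379² + 1100² = 5659641 + 1210000 = 6869641 = 2621² ✓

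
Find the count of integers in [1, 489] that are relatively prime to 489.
324

489 = 3 × 163
φ(n) = n × ∏(1 - 1/p) for each prime p dividing n
φ(489) = 489 × (1 - 1/3) × (1 - 1/163) = 324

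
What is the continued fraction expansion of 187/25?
[7; 2, 12]

Euclidean algorithm steps:
187 = 7 × 25 + 12
25 = 2 × 12 + 1
12 = 12 × 1 + 0
Continued fraction: [7; 2, 12]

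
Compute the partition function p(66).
2323520

p(n) counts ways to write n as a sum of positive integers (order ignored).
Euler's pentagonal recurrence: p(k) = p(k-1) + p(k-2) - p(k-5) - p(k-7) + p(k-12) + p(k-15) - ... (offsets j(3j∓1)/2, signs ++--, p(0)=1, p(<0)=0).
DP table for k = 0..65: p(0)=1, p(1)=1, p(2)=2, p(3)=3, p(4)=5, p(5)=7, p(6)=11, p(7)=15, p(8)=22, p(9)=30, p(10)=42, p(11)=56, p(12)=77, p(13)=101, p(14)=135, p(15)=176, p(16)=231, p(17)=297, p(18)=385, p(19)=490, p(20)=627, p(21)=792, p(22)=1002, p(23)=1255, p(24)=1575, p(25)=1958, p(26)=2436, p(27)=3010, p(28)=3718, p(29)=4565, p(30)=5604, p(31)=6842, p(32)=8349, p(33)=10143, p(34)=12310, p(35)=14883, p(36)=17977, p(37)=21637, p(38)=26015, p(39)=31185, p(40)=37338, p(41)=44583, p(42)=53174, p(43)=63261, p(44)=75175, p(45)=89134, p(46)=105558, p(47)=124754, p(48)=147273, p(49)=173525, p(50)=204226, p(51)=239943, p(52)=281589, p(53)=329931, p(54)=386155, p(55)=451276, p(56)=526823, p(57)=614154, p(58)=715220, p(59)=831820, p(60)=966467, p(61)=1121505, p(62)=1300156, p(63)=1505499, p(64)=1741630, p(65)=2012558.
Final step: p(66) = p(65) + p(64) - p(61) - p(59) + p(54) + p(51) - p(44) - p(40) + p(31) + p(26) - p(15) - p(9)
= 2012558 + 1741630 - 1121505 - 831820 + 386155 + 239943 - 75175 - 37338 + 6842 + 2436 - 176 - 30
= 2323520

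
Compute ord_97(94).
48

97 is prime, so ord(94) divides φ(97) = 96.
Divisors of 96: 1, 2, 3, 4, 6, 8, 12, 16, 24, 32, 48, 96.
Repeated squaring: 94^1 ≡ 94, 94^2 ≡ 9, 94^4 ≡ 81, 94^8 ≡ 62, 94^16 ≡ 61, 94^32 ≡ 35, 94^64 ≡ 61 (mod 97).
Test 94^d mod 97 for each divisor d in increasing order:
94^1 ≡ 94
94^2 ≡ 9
94^3 = 94^2·94^1 ≡ 70
94^4 ≡ 81
94^6 = 94^4·94^2 ≡ 50
94^8 ≡ 62
94^12 = 94^8·94^4 ≡ 75
94^16 ≡ 61
94^24 = 94^16·94^8 ≡ 96
94^32 ≡ 35
94^48 = 94^32·94^16 ≡ 1  ← first divisor giving 1
The order is 48.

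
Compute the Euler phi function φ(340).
128

340 = 2^2 × 5 × 17
φ(n) = n × ∏(1 - 1/p) for each prime p dividing n
φ(340) = 340 × (1 - 1/2) × (1 - 1/5) × (1 - 1/17) = 128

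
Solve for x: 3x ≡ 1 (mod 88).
59

gcd(3, 88) = 1, so the inverse exists.
Extended Euclidean algorithm on (88, 3):
88 = 29 × 3 + 1  ⟹  1 = (1)·88 + (-29)·3
So (-29)·3 ≡ 1 (mod 88), i.e. 3^(-1) ≡ -29 ≡ 59 (mod 88).
Check: 3 × 59 = 177 ≡ 1 (mod 88)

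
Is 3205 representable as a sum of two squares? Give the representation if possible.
17² + 54² (a=17, b=54)

Factorization: 3205 = 5 × 641
By Fermat: n is sum of two squares iff every prime p ≡ 3 (mod 4) appears to even power.
All primes ≡ 3 (mod 4) appear to even power.
Search a = 0, 1, 2, … for 3205 - a² a perfect square: first hit at a = 17: 3205 - 289 = 2916 = 54².
3205 = 17² + 54² = 289 + 2916 ✓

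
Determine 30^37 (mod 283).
2

Repeated squaring. Binary of 37 = 100101.
30^1 ≡ 30 (mod 283); 30^2 ≡ 51 (mod 283); 30^4 ≡ 54 (mod 283); 30^8 ≡ 86 (mod 283); 30^16 ≡ 38 (mod 283); 30^32 ≡ 29 (mod 283)
30^37 = 30^1 × 30^4 × 30^32 ≡ 2 (mod 283)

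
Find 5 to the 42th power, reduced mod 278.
55

Repeated squaring. Binary of 42 = 101010.
5^1 ≡ 5 (mod 278); 5^2 ≡ 25 (mod 278); 5^4 ≡ 69 (mod 278); 5^8 ≡ 35 (mod 278); 5^16 ≡ 113 (mod 278); 5^32 ≡ 259 (mod 278)
5^42 = 5^2 × 5^8 × 5^32 ≡ 55 (mod 278)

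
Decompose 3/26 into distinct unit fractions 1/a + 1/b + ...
1/9 + 1/234

Greedy algorithm:
3/26: ceiling(26/3) = 9, use 1/9
1/234: ceiling(234/1) = 234, use 1/234
Result: 3/26 = 1/9 + 1/234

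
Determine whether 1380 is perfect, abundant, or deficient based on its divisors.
abundant

Proper divisors of 1380: sum = 1 + 2 + 3 + 4 + 5 + 6 + 10 + 12 + ... + 276 + 345 + 460 + 690 (23 divisors) = 2652
Since 2652 > 1380, 1380 is abundant.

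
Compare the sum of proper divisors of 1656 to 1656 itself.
abundant

Proper divisors of 1656: sum = 1 + 2 + 3 + 4 + 6 + 8 + 9 + 12 + ... + 276 + 414 + 552 + 828 (23 divisors) = 3024
Since 3024 > 1656, 1656 is abundant.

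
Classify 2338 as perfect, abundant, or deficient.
deficient

Proper divisors of 2338: sum = 1 + 2 + 7 + 14 + 167 + 334 + 1169 = 1694
Since 1694 < 2338, 2338 is deficient.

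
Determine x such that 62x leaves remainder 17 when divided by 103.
x ≡ 85 (mod 103)

gcd(62, 103) = 1, which divides 17, so solutions exist.
Find 62^(-1) mod 103 by the extended Euclidean algorithm:
103 = 1 × 62 + 41  ⟹  41 = (1)·103 + (-1)·62
62 = 1 × 41 + 21  ⟹  21 = (-1)·103 + (2)·62
41 = 1 × 21 + 20  ⟹  20 = (2)·103 + (-3)·62
21 = 1 × 20 + 1  ⟹  1 = (-3)·103 + (5)·62
So (5)·62 ≡ 1 (mod 103), i.e. 62^(-1) ≡ 5 (mod 103).
x ≡ 5 × 17 = 85 ≡ 85 (mod 103).
Check: 62 × 85 = 5270 ≡ 17 (mod 103).
Unique solution: x ≡ 85 (mod 103)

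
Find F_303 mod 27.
16

Matrix identity: Q^n = [[F_(n+1), F_n], [F_n, F_(n-1)]] with Q = [[1,1],[1,0]].
n = 303 = 100101111₂. Square-and-multiply, entries mod 27:
Q^1 = [[1,1],[1,0]]
Q^2 = (Q^1)² = [[2,1],[1,1]]
Q^4 = (Q^2)² = [[5,3],[3,2]]
Q^9 = (Q^4)²·Q = [[1,7],[7,21]]
Q^18 = (Q^9)² = [[23,19],[19,4]]
Q^37 = (Q^18)²·Q = [[26,26],[26,0]]
Q^75 = (Q^37)²·Q = [[3,2],[2,1]]
Q^151 = (Q^75)²·Q = [[21,13],[13,8]]
Q^303 = (Q^151)²·Q = [[15,16],[16,26]]
F_303 mod 27 = Q^303[0][1] = 16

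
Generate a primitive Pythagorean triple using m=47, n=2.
(2205, 188, 2213)

Euclid's formula: a = m² - n², b = 2mn, c = m² + n²
m = 47, n = 2
a = 47² - 2² = 2209 - 4 = 2205
b = 2 × 47 × 2 = 188
c = 47² + 2² = 2209 + 4 = 2213
Verification: 2205² + 188² = 4862025 + 35344 = 4897369 = 2213² ✓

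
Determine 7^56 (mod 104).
81

Repeated squaring. Binary of 56 = 111000.
7^1 ≡ 7 (mod 104); 7^2 ≡ 49 (mod 104); 7^4 ≡ 9 (mod 104); 7^8 ≡ 81 (mod 104); 7^16 ≡ 9 (mod 104); 7^32 ≡ 81 (mod 104)
7^56 = 7^8 × 7^16 × 7^32 ≡ 81 (mod 104)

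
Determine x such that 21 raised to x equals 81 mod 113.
100

Baby-step giant-step with step n = ⌈√113⌉ = 11.
Baby steps 21^j mod 113 (j:value) for j=0..10: 0:1, 1:21, 2:102, 3:108, 4:8, 5:55, 6:25, 7:73, 8:64, 9:101, 10:87.
Giant-step multiplier: 21^(-11) ≡ 21^(112-11) = 21^101 ≡ 6 (mod 113).
Giant steps γ_i = 81·6^i mod 113: γ_0=81, γ_1=34, γ_2=91, γ_3=94, γ_4=112, γ_5=107, γ_6=77, γ_7=10, γ_8=60, γ_9=21 (in table at j=1).
x = i·n + j = 9·11 + 1 = 100.
Check: 21^100 ≡ 81 (mod 113).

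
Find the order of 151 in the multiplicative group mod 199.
99

199 is prime, so ord(151) divides φ(199) = 198.
Divisors of 198: 1, 2, 3, 6, 9, 11, 18, 22, 33, 66, 99, 198.
Repeated squaring: 151^1 ≡ 151, 151^2 ≡ 115, 151^4 ≡ 91, 151^8 ≡ 122, 151^16 ≡ 158, 151^32 ≡ 89, 151^64 ≡ 160, 151^128 ≡ 128 (mod 199).
Test 151^d mod 199 for each divisor d in increasing order:
151^1 ≡ 151
151^2 ≡ 115
151^3 = 151^2·151^1 ≡ 52
151^6 = 151^4·151^2 ≡ 117
151^9 = 151^8·151^1 ≡ 114
151^11 = 151^8·151^2·151^1 ≡ 175
151^18 = 151^16·151^2 ≡ 61
151^22 = 151^16·151^4·151^2 ≡ 178
151^33 = 151^32·151^1 ≡ 106
151^66 = 151^64·151^2 ≡ 92
151^99 = 151^64·151^32·151^2·151^1 ≡ 1  ← first divisor giving 1
The order is 99.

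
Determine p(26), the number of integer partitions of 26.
2436

p(n) counts ways to write n as a sum of positive integers (order ignored).
Euler's pentagonal recurrence: p(k) = p(k-1) + p(k-2) - p(k-5) - p(k-7) + p(k-12) + p(k-15) - ... (offsets j(3j∓1)/2, signs ++--, p(0)=1, p(<0)=0).
DP table for k = 0..25: p(0)=1, p(1)=1, p(2)=2, p(3)=3, p(4)=5, p(5)=7, p(6)=11, p(7)=15, p(8)=22, p(9)=30, p(10)=42, p(11)=56, p(12)=77, p(13)=101, p(14)=135, p(15)=176, p(16)=231, p(17)=297, p(18)=385, p(19)=490, p(20)=627, p(21)=792, p(22)=1002, p(23)=1255, p(24)=1575, p(25)=1958.
Final step: p(26) = p(25) + p(24) - p(21) - p(19) + p(14) + p(11) - p(4) - p(0)
= 1958 + 1575 - 792 - 490 + 135 + 56 - 5 - 1
= 2436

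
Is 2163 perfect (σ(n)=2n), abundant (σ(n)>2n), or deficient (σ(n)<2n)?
deficient

Proper divisors of 2163: sum = 1 + 3 + 7 + 21 + 103 + 309 + 721 = 1165
Since 1165 < 2163, 2163 is deficient.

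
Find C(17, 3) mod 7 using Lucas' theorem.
1

Using Lucas' theorem:
Write n=17 and k=3 in base 7:
n in base 7: [2, 3]
k in base 7: [0, 3]
C(17,3) mod 7 = ∏ C(n_i, k_i) mod 7
Digit binomials (mod 7): C(2,0) = 1; C(3,3) = 1
Product: 1 × 1 = 1 ≡ 1 (mod 7)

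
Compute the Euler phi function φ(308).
120

308 = 2^2 × 7 × 11
φ(n) = n × ∏(1 - 1/p) for each prime p dividing n
φ(308) = 308 × (1 - 1/2) × (1 - 1/7) × (1 - 1/11) = 120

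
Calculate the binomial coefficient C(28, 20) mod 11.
0

Using Lucas' theorem:
Write n=28 and k=20 in base 11:
n in base 11: [2, 6]
k in base 11: [1, 9]
C(28,20) mod 11 = ∏ C(n_i, k_i) mod 11
Digit binomials (mod 11): C(2,1) = 2; C(6,9) = 0 (k_i > n_i)
Product: 2 × 0 = 0 ≡ 0 (mod 11)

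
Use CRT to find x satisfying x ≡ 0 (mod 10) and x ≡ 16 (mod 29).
190

Using Chinese Remainder Theorem:
M = 10 × 29 = 290
M1 = 29, M2 = 10
y1 = 29^(-1) mod 10 = 9
y2 = 10^(-1) mod 29 = 3
x = (0×29×9 + 16×10×3) mod 290 = 190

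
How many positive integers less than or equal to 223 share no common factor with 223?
222

223 = 223
φ(n) = n × ∏(1 - 1/p) for each prime p dividing n
φ(223) = 223 × (1 - 1/223) = 222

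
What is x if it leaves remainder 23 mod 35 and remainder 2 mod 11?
233

Using Chinese Remainder Theorem:
M = 35 × 11 = 385
M1 = 11, M2 = 35
y1 = 11^(-1) mod 35 = 16
y2 = 35^(-1) mod 11 = 6
x = (23×11×16 + 2×35×6) mod 385 = 233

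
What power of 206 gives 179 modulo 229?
25

Baby-step giant-step with step n = ⌈√229⌉ = 16.
Baby steps 206^j mod 229 (j:value) for j=0..15: 0:1, 1:206, 2:71, 3:199, 4:3, 5:160, 6:213, 7:139, 8:9, 9:22, 10:181, 11:188, 12:27, 13:66, 14:85, 15:106.
Giant-step multiplier: 206^(-16) ≡ 206^(228-16) = 206^212 ≡ 82 (mod 229).
Giant steps γ_i = 179·82^i mod 229: γ_0=179, γ_1=22 (in table at j=9).
x = i·n + j = 1·16 + 9 = 25.
Check: 206^25 ≡ 179 (mod 229).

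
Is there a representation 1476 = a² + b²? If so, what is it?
24² + 30² (a=24, b=30)

Factorization: 1476 = 2^2 × 3^2 × 41
By Fermat: n is sum of two squares iff every prime p ≡ 3 (mod 4) appears to even power.
All primes ≡ 3 (mod 4) appear to even power.
Search a = 0, 1, 2, … for 1476 - a² a perfect square: first hit at a = 24: 1476 - 576 = 900 = 30².
1476 = 24² + 30² = 576 + 900 ✓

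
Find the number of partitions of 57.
614154

p(n) counts ways to write n as a sum of positive integers (order ignored).
Euler's pentagonal recurrence: p(k) = p(k-1) + p(k-2) - p(k-5) - p(k-7) + p(k-12) + p(k-15) - ... (offsets j(3j∓1)/2, signs ++--, p(0)=1, p(<0)=0).
DP table for k = 0..56: p(0)=1, p(1)=1, p(2)=2, p(3)=3, p(4)=5, p(5)=7, p(6)=11, p(7)=15, p(8)=22, p(9)=30, p(10)=42, p(11)=56, p(12)=77, p(13)=101, p(14)=135, p(15)=176, p(16)=231, p(17)=297, p(18)=385, p(19)=490, p(20)=627, p(21)=792, p(22)=1002, p(23)=1255, p(24)=1575, p(25)=1958, p(26)=2436, p(27)=3010, p(28)=3718, p(29)=4565, p(30)=5604, p(31)=6842, p(32)=8349, p(33)=10143, p(34)=12310, p(35)=14883, p(36)=17977, p(37)=21637, p(38)=26015, p(39)=31185, p(40)=37338, p(41)=44583, p(42)=53174, p(43)=63261, p(44)=75175, p(45)=89134, p(46)=105558, p(47)=124754, p(48)=147273, p(49)=173525, p(50)=204226, p(51)=239943, p(52)=281589, p(53)=329931, p(54)=386155, p(55)=451276, p(56)=526823.
Final step: p(57) = p(56) + p(55) - p(52) - p(50) + p(45) + p(42) - p(35) - p(31) + p(22) + p(17) - p(6) - p(0)
= 526823 + 451276 - 281589 - 204226 + 89134 + 53174 - 14883 - 6842 + 1002 + 297 - 11 - 1
= 614154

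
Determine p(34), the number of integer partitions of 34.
12310

p(n) counts ways to write n as a sum of positive integers (order ignored).
Euler's pentagonal recurrence: p(k) = p(k-1) + p(k-2) - p(k-5) - p(k-7) + p(k-12) + p(k-15) - ... (offsets j(3j∓1)/2, signs ++--, p(0)=1, p(<0)=0).
DP table for k = 0..33: p(0)=1, p(1)=1, p(2)=2, p(3)=3, p(4)=5, p(5)=7, p(6)=11, p(7)=15, p(8)=22, p(9)=30, p(10)=42, p(11)=56, p(12)=77, p(13)=101, p(14)=135, p(15)=176, p(16)=231, p(17)=297, p(18)=385, p(19)=490, p(20)=627, p(21)=792, p(22)=1002, p(23)=1255, p(24)=1575, p(25)=1958, p(26)=2436, p(27)=3010, p(28)=3718, p(29)=4565, p(30)=5604, p(31)=6842, p(32)=8349, p(33)=10143.
Final step: p(34) = p(33) + p(32) - p(29) - p(27) + p(22) + p(19) - p(12) - p(8)
= 10143 + 8349 - 4565 - 3010 + 1002 + 490 - 77 - 22
= 12310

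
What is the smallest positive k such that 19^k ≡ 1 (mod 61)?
30

61 is prime, so ord(19) divides φ(61) = 60.
Divisors of 60: 1, 2, 3, 4, 5, 6, 10, 12, 15, 20, 30, 60.
Repeated squaring: 19^1 ≡ 19, 19^2 ≡ 56, 19^4 ≡ 25, 19^8 ≡ 15, 19^16 ≡ 42, 19^32 ≡ 56 (mod 61).
Test 19^d mod 61 for each divisor d in increasing order:
19^1 ≡ 19
19^2 ≡ 56
19^3 = 19^2·19^1 ≡ 27
19^4 ≡ 25
19^5 = 19^4·19^1 ≡ 48
19^6 = 19^4·19^2 ≡ 58
19^10 = 19^8·19^2 ≡ 47
19^12 = 19^8·19^4 ≡ 9
19^15 = 19^8·19^4·19^2·19^1 ≡ 60
19^20 = 19^16·19^4 ≡ 13
19^30 = 19^16·19^8·19^4·19^2 ≡ 1  ← first divisor giving 1
The order is 30.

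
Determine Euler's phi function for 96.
32

96 = 2^5 × 3
φ(n) = n × ∏(1 - 1/p) for each prime p dividing n
φ(96) = 96 × (1 - 1/2) × (1 - 1/3) = 32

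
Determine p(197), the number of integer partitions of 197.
3068829878530

p(n) counts ways to write n as a sum of positive integers (order ignored).
Euler's pentagonal recurrence: p(k) = p(k-1) + p(k-2) - p(k-5) - p(k-7) + p(k-12) + p(k-15) - ... (offsets j(3j∓1)/2, signs ++--, p(0)=1, p(<0)=0).
DP table for k = 0..196: p(0)=1, p(1)=1, p(2)=2, p(3)=3, p(4)=5, p(5)=7, p(6)=11, p(7)=15, p(8)=22, p(9)=30, p(10)=42, p(11)=56, p(12)=77, p(13)=101, p(14)=135, p(15)=176, p(16)=231, p(17)=297, p(18)=385, p(19)=490, p(20)=627, p(21)=792, p(22)=1002, p(23)=1255, p(24)=1575, p(25)=1958, p(26)=2436, p(27)=3010, p(28)=3718, p(29)=4565, p(30)=5604, p(31)=6842, p(32)=8349, p(33)=10143, p(34)=12310, p(35)=14883, p(36)=17977, p(37)=21637, p(38)=26015, p(39)=31185, p(40)=37338, p(41)=44583, p(42)=53174, p(43)=63261, p(44)=75175, p(45)=89134, p(46)=105558, p(47)=124754, p(48)=147273, p(49)=173525, p(50)=204226, p(51)=239943, p(52)=281589, p(53)=329931, p(54)=386155, p(55)=451276, p(56)=526823, p(57)=614154, p(58)=715220, p(59)=831820, p(60)=966467, p(61)=1121505, p(62)=1300156, p(63)=1505499, p(64)=1741630, p(65)=2012558, p(66)=2323520, p(67)=2679689, p(68)=3087735, p(69)=3554345, p(70)=4087968, p(71)=4697205, p(72)=5392783, p(73)=6185689, p(74)=7089500, p(75)=8118264, p(76)=9289091, p(77)=10619863, p(78)=12132164, p(79)=13848650, p(80)=15796476, p(81)=18004327, p(82)=20506255, p(83)=23338469, p(84)=26543660, p(85)=30167357, p(86)=34262962, p(87)=38887673, p(88)=44108109, p(89)=49995925, p(90)=56634173, p(91)=64112359, p(92)=72533807, p(93)=82010177, p(94)=92669720, p(95)=104651419, p(96)=118114304, p(97)=133230930, p(98)=150198136, p(99)=169229875, p(100)=190569292, p(101)=214481126, p(102)=241265379, p(103)=271248950, p(104)=304801365, p(105)=342325709, p(106)=384276336, p(107)=431149389, p(108)=483502844, p(109)=541946240, p(110)=607163746, p(111)=679903203, p(112)=761002156, p(113)=851376628, p(114)=952050665, p(115)=1064144451, p(116)=1188908248, p(117)=1327710076, p(118)=1482074143, p(119)=1653668665, p(120)=1844349560, p(121)=2056148051, p(122)=2291320912, p(123)=2552338241, p(124)=2841940500, p(125)=3163127352, p(126)=3519222692, p(127)=3913864295, p(128)=4351078600, p(129)=4835271870, p(130)=5371315400, p(131)=5964539504, p(132)=6620830889, p(133)=7346629512, p(134)=8149040695, p(135)=9035836076, p(136)=10015581680, p(137)=11097645016, p(138)=12292341831, p(139)=13610949895, p(140)=15065878135, p(141)=16670689208, p(142)=18440293320, p(143)=20390982757, p(144)=22540654445, p(145)=24908858009, p(146)=27517052599, p(147)=30388671978, p(148)=33549419497, p(149)=37027355200, p(150)=40853235313, p(151)=45060624582, p(152)=49686288421, p(153)=54770336324, p(154)=60356673280, p(155)=66493182097, p(156)=73232243759, p(157)=80630964769, p(158)=88751778802, p(159)=97662728555, p(160)=107438159466, p(161)=118159068427, p(162)=129913904637, p(163)=142798995930, p(164)=156919475295, p(165)=172389800255, p(166)=189334822579, p(167)=207890420102, p(168)=228204732751, p(169)=250438925115, p(170)=274768617130, p(171)=301384802048, p(172)=330495499613, p(173)=362326859895, p(174)=397125074750, p(175)=435157697830, p(176)=476715857290, p(177)=522115831195, p(178)=571701605655, p(179)=625846753120, p(180)=684957390936, p(181)=749474411781, p(182)=819876908323, p(183)=896684817527, p(184)=980462880430, p(185)=1071823774337, p(186)=1171432692373, p(187)=1280011042268, p(188)=1398341745571, p(189)=1527273599625, p(190)=1667727404093, p(191)=1820701100652, p(192)=1987276856363, p(193)=2168627105469, p(194)=2366022741845, p(195)=2580840212973, p(196)=2814570987591.
Final step: p(197) = p(196) + p(195) - p(192) - p(190) + p(185) + p(182) - p(175) - p(171) + p(162) + p(157) - p(146) - p(140) + p(127) + p(120) - p(105) - p(97) + p(80) + p(71) - p(52) - p(42) + p(21) + p(10)
= 2814570987591 + 2580840212973 - 1987276856363 - 1667727404093 + 1071823774337 + 819876908323 - 435157697830 - 301384802048 + 129913904637 + 80630964769 - 27517052599 - 15065878135 + 3913864295 + 1844349560 - 342325709 - 133230930 + 15796476 + 4697205 - 281589 - 53174 + 792 + 42
= 3068829878530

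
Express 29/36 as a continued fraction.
[0; 1, 4, 7]

Euclidean algorithm steps:
29 = 0 × 36 + 29
36 = 1 × 29 + 7
29 = 4 × 7 + 1
7 = 7 × 1 + 0
Continued fraction: [0; 1, 4, 7]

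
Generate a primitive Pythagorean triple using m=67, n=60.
(889, 8040, 8089)

Euclid's formula: a = m² - n², b = 2mn, c = m² + n²
m = 67, n = 60
a = 67² - 60² = 4489 - 3600 = 889
b = 2 × 67 × 60 = 8040
c = 67² + 60² = 4489 + 3600 = 8089
Verification: 889² + 8040² = 790321 + 64641600 = 65431921 = 8089² ✓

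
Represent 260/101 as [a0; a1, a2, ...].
[2; 1, 1, 2, 1, 6, 2]

Euclidean algorithm steps:
260 = 2 × 101 + 58
101 = 1 × 58 + 43
58 = 1 × 43 + 15
43 = 2 × 15 + 13
15 = 1 × 13 + 2
13 = 6 × 2 + 1
2 = 2 × 1 + 0
Continued fraction: [2; 1, 1, 2, 1, 6, 2]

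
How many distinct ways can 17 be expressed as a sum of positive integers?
297

p(n) counts ways to write n as a sum of positive integers (order ignored).
Euler's pentagonal recurrence: p(k) = p(k-1) + p(k-2) - p(k-5) - p(k-7) + p(k-12) + p(k-15) - ... (offsets j(3j∓1)/2, signs ++--, p(0)=1, p(<0)=0).
DP table for k = 0..16: p(0)=1, p(1)=1, p(2)=2, p(3)=3, p(4)=5, p(5)=7, p(6)=11, p(7)=15, p(8)=22, p(9)=30, p(10)=42, p(11)=56, p(12)=77, p(13)=101, p(14)=135, p(15)=176, p(16)=231.
Final step: p(17) = p(16) + p(15) - p(12) - p(10) + p(5) + p(2)
= 231 + 176 - 77 - 42 + 7 + 2
= 297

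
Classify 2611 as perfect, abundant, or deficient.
deficient

Proper divisors of 2611: sum = 1 + 7 + 373 = 381
Since 381 < 2611, 2611 is deficient.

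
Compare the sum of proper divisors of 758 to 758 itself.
deficient

Proper divisors of 758: sum = 1 + 2 + 379 = 382
Since 382 < 758, 758 is deficient.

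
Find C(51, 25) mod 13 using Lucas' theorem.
3

Using Lucas' theorem:
Write n=51 and k=25 in base 13:
n in base 13: [3, 12]
k in base 13: [1, 12]
C(51,25) mod 13 = ∏ C(n_i, k_i) mod 13
Digit binomials (mod 13): C(3,1) = 3; C(12,12) = 1
Product: 3 × 1 = 3 ≡ 3 (mod 13)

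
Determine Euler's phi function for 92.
44

92 = 2^2 × 23
φ(n) = n × ∏(1 - 1/p) for each prime p dividing n
φ(92) = 92 × (1 - 1/2) × (1 - 1/23) = 44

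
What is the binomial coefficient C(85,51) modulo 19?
0

Using Lucas' theorem:
Write n=85 and k=51 in base 19:
n in base 19: [4, 9]
k in base 19: [2, 13]
C(85,51) mod 19 = ∏ C(n_i, k_i) mod 19
Digit binomials (mod 19): C(4,2) = 6; C(9,13) = 0 (k_i > n_i)
Product: 6 × 0 = 0 ≡ 0 (mod 19)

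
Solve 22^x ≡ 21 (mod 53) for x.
49

Baby-step giant-step with step n = ⌈√53⌉ = 8.
Baby steps 22^j mod 53 (j:value) for j=0..7: 0:1, 1:22, 2:7, 3:48, 4:49, 5:18, 6:25, 7:20.
Giant-step multiplier: 22^(-8) ≡ 22^(52-8) = 22^44 ≡ 10 (mod 53).
Giant steps γ_i = 21·10^i mod 53: γ_0=21, γ_1=51, γ_2=33, γ_3=12, γ_4=14, γ_5=34, γ_6=22 (in table at j=1).
x = i·n + j = 6·8 + 1 = 49.
Check: 22^49 ≡ 21 (mod 53).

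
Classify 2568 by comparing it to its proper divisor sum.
abundant

Proper divisors of 2568: sum = 1 + 2 + 3 + 4 + 6 + 8 + 12 + 24 + 107 + 214 + 321 + 428 + 642 + 856 + 1284 = 3912
Since 3912 > 2568, 2568 is abundant.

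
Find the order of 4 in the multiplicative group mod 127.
7

127 is prime, so ord(4) divides φ(127) = 126.
Divisors of 126: 1, 2, 3, 6, 7, 9, 14, 18, 21, 42, 63, 126.
Repeated squaring: 4^1 ≡ 4, 4^2 ≡ 16, 4^4 ≡ 2, 4^8 ≡ 4, 4^16 ≡ 16, 4^32 ≡ 2, 4^64 ≡ 4 (mod 127).
Test 4^d mod 127 for each divisor d in increasing order:
4^1 ≡ 4
4^2 ≡ 16
4^3 = 4^2·4^1 ≡ 64
4^6 = 4^4·4^2 ≡ 32
4^7 = 4^4·4^2·4^1 ≡ 1  ← first divisor giving 1
The order is 7.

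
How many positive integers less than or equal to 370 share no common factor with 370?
144

370 = 2 × 5 × 37
φ(n) = n × ∏(1 - 1/p) for each prime p dividing n
φ(370) = 370 × (1 - 1/2) × (1 - 1/5) × (1 - 1/37) = 144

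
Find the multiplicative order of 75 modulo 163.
162

163 is prime, so ord(75) divides φ(163) = 162.
Divisors of 162: 1, 2, 3, 6, 9, 18, 27, 54, 81, 162.
Repeated squaring: 75^1 ≡ 75, 75^2 ≡ 83, 75^4 ≡ 43, 75^8 ≡ 56, 75^16 ≡ 39, 75^32 ≡ 54, 75^64 ≡ 145, 75^128 ≡ 161 (mod 163).
Test 75^d mod 163 for each divisor d in increasing order:
75^1 ≡ 75
75^2 ≡ 83
75^3 = 75^2·75^1 ≡ 31
75^6 = 75^4·75^2 ≡ 146
75^9 = 75^8·75^1 ≡ 125
75^18 = 75^16·75^2 ≡ 140
75^27 = 75^16·75^8·75^2·75^1 ≡ 59
75^54 = 75^32·75^16·75^4·75^2 ≡ 58
75^81 = 75^64·75^16·75^1 ≡ 162
75^162 = 75^128·75^32·75^2 ≡ 1  ← first divisor giving 1
The order is 162.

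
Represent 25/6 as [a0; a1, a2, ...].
[4; 6]

Euclidean algorithm steps:
25 = 4 × 6 + 1
6 = 6 × 1 + 0
Continued fraction: [4; 6]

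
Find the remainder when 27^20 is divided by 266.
197

Repeated squaring. Binary of 20 = 10100.
27^1 ≡ 27 (mod 266); 27^2 ≡ 197 (mod 266); 27^4 ≡ 239 (mod 266); 27^8 ≡ 197 (mod 266); 27^16 ≡ 239 (mod 266)
27^20 = 27^4 × 27^16 ≡ 197 (mod 266)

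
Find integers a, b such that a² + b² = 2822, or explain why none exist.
Not possible

Factorization: 2822 = 2 × 17 × 83
By Fermat: n is sum of two squares iff every prime p ≡ 3 (mod 4) appears to even power.
Prime(s) ≡ 3 (mod 4) with odd exponent: [(83, 1)]
Therefore 2822 cannot be expressed as a² + b².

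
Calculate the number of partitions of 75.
8118264

p(n) counts ways to write n as a sum of positive integers (order ignored).
Euler's pentagonal recurrence: p(k) = p(k-1) + p(k-2) - p(k-5) - p(k-7) + p(k-12) + p(k-15) - ... (offsets j(3j∓1)/2, signs ++--, p(0)=1, p(<0)=0).
DP table for k = 0..74: p(0)=1, p(1)=1, p(2)=2, p(3)=3, p(4)=5, p(5)=7, p(6)=11, p(7)=15, p(8)=22, p(9)=30, p(10)=42, p(11)=56, p(12)=77, p(13)=101, p(14)=135, p(15)=176, p(16)=231, p(17)=297, p(18)=385, p(19)=490, p(20)=627, p(21)=792, p(22)=1002, p(23)=1255, p(24)=1575, p(25)=1958, p(26)=2436, p(27)=3010, p(28)=3718, p(29)=4565, p(30)=5604, p(31)=6842, p(32)=8349, p(33)=10143, p(34)=12310, p(35)=14883, p(36)=17977, p(37)=21637, p(38)=26015, p(39)=31185, p(40)=37338, p(41)=44583, p(42)=53174, p(43)=63261, p(44)=75175, p(45)=89134, p(46)=105558, p(47)=124754, p(48)=147273, p(49)=173525, p(50)=204226, p(51)=239943, p(52)=281589, p(53)=329931, p(54)=386155, p(55)=451276, p(56)=526823, p(57)=614154, p(58)=715220, p(59)=831820, p(60)=966467, p(61)=1121505, p(62)=1300156, p(63)=1505499, p(64)=1741630, p(65)=2012558, p(66)=2323520, p(67)=2679689, p(68)=3087735, p(69)=3554345, p(70)=4087968, p(71)=4697205, p(72)=5392783, p(73)=6185689, p(74)=7089500.
Final step: p(75) = p(74) + p(73) - p(70) - p(68) + p(63) + p(60) - p(53) - p(49) + p(40) + p(35) - p(24) - p(18) + p(5)
= 7089500 + 6185689 - 4087968 - 3087735 + 1505499 + 966467 - 329931 - 173525 + 37338 + 14883 - 1575 - 385 + 7
= 8118264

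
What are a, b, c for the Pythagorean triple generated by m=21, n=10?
(341, 420, 541)

Euclid's formula: a = m² - n², b = 2mn, c = m² + n²
m = 21, n = 10
a = 21² - 10² = 441 - 100 = 341
b = 2 × 21 × 10 = 420
c = 21² + 10² = 441 + 100 = 541
Verification: 341² + 420² = 116281 + 176400 = 292681 = 541² ✓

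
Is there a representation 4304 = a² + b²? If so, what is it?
40² + 52² (a=40, b=52)

Factorization: 4304 = 2^4 × 269
By Fermat: n is sum of two squares iff every prime p ≡ 3 (mod 4) appears to even power.
All primes ≡ 3 (mod 4) appear to even power.
Search a = 0, 1, 2, … for 4304 - a² a perfect square: first hit at a = 40: 4304 - 1600 = 2704 = 52².
4304 = 40² + 52² = 1600 + 2704 ✓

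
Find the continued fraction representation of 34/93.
[0; 2, 1, 2, 1, 3, 2]

Euclidean algorithm steps:
34 = 0 × 93 + 34
93 = 2 × 34 + 25
34 = 1 × 25 + 9
25 = 2 × 9 + 7
9 = 1 × 7 + 2
7 = 3 × 2 + 1
2 = 2 × 1 + 0
Continued fraction: [0; 2, 1, 2, 1, 3, 2]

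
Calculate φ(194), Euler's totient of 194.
96

194 = 2 × 97
φ(n) = n × ∏(1 - 1/p) for each prime p dividing n
φ(194) = 194 × (1 - 1/2) × (1 - 1/97) = 96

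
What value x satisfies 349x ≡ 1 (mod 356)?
305

gcd(349, 356) = 1, so the inverse exists.
Extended Euclidean algorithm on (356, 349):
356 = 1 × 349 + 7  ⟹  7 = (1)·356 + (-1)·349
349 = 49 × 7 + 6  ⟹  6 = (-49)·356 + (50)·349
7 = 1 × 6 + 1  ⟹  1 = (50)·356 + (-51)·349
So (-51)·349 ≡ 1 (mod 356), i.e. 349^(-1) ≡ -51 ≡ 305 (mod 356).
Check: 349 × 305 = 106445 ≡ 1 (mod 356)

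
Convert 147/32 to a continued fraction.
[4; 1, 1, 2, 6]

Euclidean algorithm steps:
147 = 4 × 32 + 19
32 = 1 × 19 + 13
19 = 1 × 13 + 6
13 = 2 × 6 + 1
6 = 6 × 1 + 0
Continued fraction: [4; 1, 1, 2, 6]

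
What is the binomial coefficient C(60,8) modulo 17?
9

Using Lucas' theorem:
Write n=60 and k=8 in base 17:
n in base 17: [3, 9]
k in base 17: [0, 8]
C(60,8) mod 17 = ∏ C(n_i, k_i) mod 17
Digit binomials (mod 17): C(3,0) = 1; C(9,8) = 9
Product: 1 × 9 = 9 ≡ 9 (mod 17)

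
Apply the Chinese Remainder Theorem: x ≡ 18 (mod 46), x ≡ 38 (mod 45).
938

Using Chinese Remainder Theorem:
M = 46 × 45 = 2070
M1 = 45, M2 = 46
y1 = 45^(-1) mod 46 = 45
y2 = 46^(-1) mod 45 = 1
x = (18×45×45 + 38×46×1) mod 2070 = 938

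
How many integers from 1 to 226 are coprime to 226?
112

226 = 2 × 113
φ(n) = n × ∏(1 - 1/p) for each prime p dividing n
φ(226) = 226 × (1 - 1/2) × (1 - 1/113) = 112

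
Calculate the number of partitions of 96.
118114304

p(n) counts ways to write n as a sum of positive integers (order ignored).
Euler's pentagonal recurrence: p(k) = p(k-1) + p(k-2) - p(k-5) - p(k-7) + p(k-12) + p(k-15) - ... (offsets j(3j∓1)/2, signs ++--, p(0)=1, p(<0)=0).
DP table for k = 0..95: p(0)=1, p(1)=1, p(2)=2, p(3)=3, p(4)=5, p(5)=7, p(6)=11, p(7)=15, p(8)=22, p(9)=30, p(10)=42, p(11)=56, p(12)=77, p(13)=101, p(14)=135, p(15)=176, p(16)=231, p(17)=297, p(18)=385, p(19)=490, p(20)=627, p(21)=792, p(22)=1002, p(23)=1255, p(24)=1575, p(25)=1958, p(26)=2436, p(27)=3010, p(28)=3718, p(29)=4565, p(30)=5604, p(31)=6842, p(32)=8349, p(33)=10143, p(34)=12310, p(35)=14883, p(36)=17977, p(37)=21637, p(38)=26015, p(39)=31185, p(40)=37338, p(41)=44583, p(42)=53174, p(43)=63261, p(44)=75175, p(45)=89134, p(46)=105558, p(47)=124754, p(48)=147273, p(49)=173525, p(50)=204226, p(51)=239943, p(52)=281589, p(53)=329931, p(54)=386155, p(55)=451276, p(56)=526823, p(57)=614154, p(58)=715220, p(59)=831820, p(60)=966467, p(61)=1121505, p(62)=1300156, p(63)=1505499, p(64)=1741630, p(65)=2012558, p(66)=2323520, p(67)=2679689, p(68)=3087735, p(69)=3554345, p(70)=4087968, p(71)=4697205, p(72)=5392783, p(73)=6185689, p(74)=7089500, p(75)=8118264, p(76)=9289091, p(77)=10619863, p(78)=12132164, p(79)=13848650, p(80)=15796476, p(81)=18004327, p(82)=20506255, p(83)=23338469, p(84)=26543660, p(85)=30167357, p(86)=34262962, p(87)=38887673, p(88)=44108109, p(89)=49995925, p(90)=56634173, p(91)=64112359, p(92)=72533807, p(93)=82010177, p(94)=92669720, p(95)=104651419.
Final step: p(96) = p(95) + p(94) - p(91) - p(89) + p(84) + p(81) - p(74) - p(70) + p(61) + p(56) - p(45) - p(39) + p(26) + p(19) - p(4)
= 104651419 + 92669720 - 64112359 - 49995925 + 26543660 + 18004327 - 7089500 - 4087968 + 1121505 + 526823 - 89134 - 31185 + 2436 + 490 - 5
= 118114304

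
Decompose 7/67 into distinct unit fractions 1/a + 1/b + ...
1/10 + 1/224 + 1/75040

Greedy algorithm:
7/67: ceiling(67/7) = 10, use 1/10
3/670: ceiling(670/3) = 224, use 1/224
1/75040: ceiling(75040/1) = 75040, use 1/75040
Result: 7/67 = 1/10 + 1/224 + 1/75040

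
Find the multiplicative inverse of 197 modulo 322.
85

gcd(197, 322) = 1, so the inverse exists.
Extended Euclidean algorithm on (322, 197):
322 = 1 × 197 + 125  ⟹  125 = (1)·322 + (-1)·197
197 = 1 × 125 + 72  ⟹  72 = (-1)·322 + (2)·197
125 = 1 × 72 + 53  ⟹  53 = (2)·322 + (-3)·197
72 = 1 × 53 + 19  ⟹  19 = (-3)·322 + (5)·197
53 = 2 × 19 + 15  ⟹  15 = (8)·322 + (-13)·197
19 = 1 × 15 + 4  ⟹  4 = (-11)·322 + (18)·197
15 = 3 × 4 + 3  ⟹  3 = (41)·322 + (-67)·197
4 = 1 × 3 + 1  ⟹  1 = (-52)·322 + (85)·197
So (85)·197 ≡ 1 (mod 322), i.e. 197^(-1) ≡ 85 (mod 322).
Check: 197 × 85 = 16745 ≡ 1 (mod 322)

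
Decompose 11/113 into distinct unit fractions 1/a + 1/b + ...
1/11 + 1/156 + 1/38782 + 1/3760070028

Greedy algorithm:
11/113: ceiling(113/11) = 11, use 1/11
8/1243: ceiling(1243/8) = 156, use 1/156
5/193908: ceiling(193908/5) = 38782, use 1/38782
1/3760070028: ceiling(3760070028/1) = 3760070028, use 1/3760070028
Result: 11/113 = 1/11 + 1/156 + 1/38782 + 1/3760070028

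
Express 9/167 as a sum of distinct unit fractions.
1/19 + 1/794 + 1/839788 + 1/1057864987628

Greedy algorithm:
9/167: ceiling(167/9) = 19, use 1/19
4/3173: ceiling(3173/4) = 794, use 1/794
3/2519362: ceiling(2519362/3) = 839788, use 1/839788
1/1057864987628: ceiling(1057864987628/1) = 1057864987628, use 1/1057864987628
Result: 9/167 = 1/19 + 1/794 + 1/839788 + 1/1057864987628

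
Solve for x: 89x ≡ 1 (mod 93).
23

gcd(89, 93) = 1, so the inverse exists.
Extended Euclidean algorithm on (93, 89):
93 = 1 × 89 + 4  ⟹  4 = (1)·93 + (-1)·89
89 = 22 × 4 + 1  ⟹  1 = (-22)·93 + (23)·89
So (23)·89 ≡ 1 (mod 93), i.e. 89^(-1) ≡ 23 (mod 93).
Check: 89 × 23 = 2047 ≡ 1 (mod 93)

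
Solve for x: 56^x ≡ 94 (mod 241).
64

Baby-step giant-step with step n = ⌈√241⌉ = 16.
Baby steps 56^j mod 241 (j:value) for j=0..15: 0:1, 1:56, 2:3, 3:168, 4:9, 5:22, 6:27, 7:66, 8:81, 9:198, 10:2, 11:112, 12:6, 13:95, 14:18, 15:44.
Giant-step multiplier: 56^(-16) ≡ 56^(240-16) = 56^224 ≡ 183 (mod 241).
Giant steps γ_i = 94·183^i mod 241: γ_0=94, γ_1=91, γ_2=24, γ_3=54, γ_4=1 (in table at j=0).
x = i·n + j = 4·16 + 0 = 64.
Check: 56^64 ≡ 94 (mod 241).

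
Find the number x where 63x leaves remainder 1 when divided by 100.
27

gcd(63, 100) = 1, so the inverse exists.
Extended Euclidean algorithm on (100, 63):
100 = 1 × 63 + 37  ⟹  37 = (1)·100 + (-1)·63
63 = 1 × 37 + 26  ⟹  26 = (-1)·100 + (2)·63
37 = 1 × 26 + 11  ⟹  11 = (2)·100 + (-3)·63
26 = 2 × 11 + 4  ⟹  4 = (-5)·100 + (8)·63
11 = 2 × 4 + 3  ⟹  3 = (12)·100 + (-19)·63
4 = 1 × 3 + 1  ⟹  1 = (-17)·100 + (27)·63
So (27)·63 ≡ 1 (mod 100), i.e. 63^(-1) ≡ 27 (mod 100).
Check: 63 × 27 = 1701 ≡ 1 (mod 100)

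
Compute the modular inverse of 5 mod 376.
301

gcd(5, 376) = 1, so the inverse exists.
Extended Euclidean algorithm on (376, 5):
376 = 75 × 5 + 1  ⟹  1 = (1)·376 + (-75)·5
So (-75)·5 ≡ 1 (mod 376), i.e. 5^(-1) ≡ -75 ≡ 301 (mod 376).
Check: 5 × 301 = 1505 ≡ 1 (mod 376)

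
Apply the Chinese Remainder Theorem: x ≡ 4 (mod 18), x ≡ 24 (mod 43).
454

Using Chinese Remainder Theorem:
M = 18 × 43 = 774
M1 = 43, M2 = 18
y1 = 43^(-1) mod 18 = 13
y2 = 18^(-1) mod 43 = 12
x = (4×43×13 + 24×18×12) mod 774 = 454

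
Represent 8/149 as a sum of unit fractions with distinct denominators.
1/19 + 1/944 + 1/2672464

Greedy algorithm:
8/149: ceiling(149/8) = 19, use 1/19
3/2831: ceiling(2831/3) = 944, use 1/944
1/2672464: ceiling(2672464/1) = 2672464, use 1/2672464
Result: 8/149 = 1/19 + 1/944 + 1/2672464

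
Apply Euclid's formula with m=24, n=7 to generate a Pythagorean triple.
(527, 336, 625)

Euclid's formula: a = m² - n², b = 2mn, c = m² + n²
m = 24, n = 7
a = 24² - 7² = 576 - 49 = 527
b = 2 × 24 × 7 = 336
c = 24² + 7² = 576 + 49 = 625
Verification: 527² + 336² = 277729 + 112896 = 390625 = 625² ✓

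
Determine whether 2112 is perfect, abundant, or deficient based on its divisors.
abundant

Proper divisors of 2112: sum = 1 + 2 + 3 + 4 + 6 + 8 + 11 + 12 + ... + 352 + 528 + 704 + 1056 (27 divisors) = 3984
Since 3984 > 2112, 2112 is abundant.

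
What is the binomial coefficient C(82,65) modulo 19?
0

Using Lucas' theorem:
Write n=82 and k=65 in base 19:
n in base 19: [4, 6]
k in base 19: [3, 8]
C(82,65) mod 19 = ∏ C(n_i, k_i) mod 19
Digit binomials (mod 19): C(4,3) = 4; C(6,8) = 0 (k_i > n_i)
Product: 4 × 0 = 0 ≡ 0 (mod 19)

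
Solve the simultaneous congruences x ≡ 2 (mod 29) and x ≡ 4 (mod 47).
756

Using Chinese Remainder Theorem:
M = 29 × 47 = 1363
M1 = 47, M2 = 29
y1 = 47^(-1) mod 29 = 21
y2 = 29^(-1) mod 47 = 13
x = (2×47×21 + 4×29×13) mod 1363 = 756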